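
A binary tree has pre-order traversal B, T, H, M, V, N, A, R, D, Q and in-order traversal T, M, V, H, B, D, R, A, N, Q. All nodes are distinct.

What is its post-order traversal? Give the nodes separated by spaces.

The first element of pre-order is the root; it splits in-order into left and right subtrees.
Root B: left subtree has 4 nodes {T, M, V, H}, right has 5 {D, R, A, N, Q}.
  Root T: left subtree has 0 nodes { }, right has 3 {M, V, H}.
    Root H: left subtree has 2 nodes {M, V}, right has 0 { }.
      Root M: left subtree has 0 nodes { }, right has 1 {V}.
  Root N: left subtree has 3 nodes {D, R, A}, right has 1 {Q}.
    Root A: left subtree has 2 nodes {D, R}, right has 0 { }.
      Root R: left subtree has 1 node {D}, right has 0 { }.

V M H T D R A Q N B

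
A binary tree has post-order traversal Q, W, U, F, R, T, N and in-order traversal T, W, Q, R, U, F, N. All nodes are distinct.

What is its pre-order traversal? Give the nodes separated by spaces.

The last element of post-order is the root; it splits in-order into left and right subtrees.
Root N: left subtree has 6 nodes {T, W, Q, R, U, F}, right has 0 { }.
  Root T: left subtree has 0 nodes { }, right has 5 {W, Q, R, U, F}.
    Root R: left subtree has 2 nodes {W, Q}, right has 2 {U, F}.
      Root W: left subtree has 0 nodes { }, right has 1 {Q}.
      Root F: left subtree has 1 node {U}, right has 0 { }.

N T R W Q F U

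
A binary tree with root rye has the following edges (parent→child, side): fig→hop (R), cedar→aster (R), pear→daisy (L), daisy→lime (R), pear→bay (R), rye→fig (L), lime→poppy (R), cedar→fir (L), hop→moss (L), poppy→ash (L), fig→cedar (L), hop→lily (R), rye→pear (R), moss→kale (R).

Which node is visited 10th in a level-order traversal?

Level-order visits nodes level by level from the root, left to right within each level.
Level 0: rye
Level 1: fig, pear
Level 2: cedar, hop, daisy, bay
Level 3: fir, aster, moss, lily, lime
Level 4: kale, poppy
Level 5: ash
Full level-order sequence: rye, fig, pear, cedar, hop, daisy, bay, fir, aster, moss, lily, lime, kale, poppy, ash.

moss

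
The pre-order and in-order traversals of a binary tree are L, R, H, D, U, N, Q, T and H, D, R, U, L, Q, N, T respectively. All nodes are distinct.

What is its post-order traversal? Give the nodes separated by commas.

D, H, U, R, Q, T, N, L

The first element of pre-order is the root; it splits in-order into left and right subtrees.
Root L: left subtree has 4 nodes {H, D, R, U}, right has 3 {Q, N, T}.
  Root R: left subtree has 2 nodes {H, D}, right has 1 {U}.
    Root H: left subtree has 0 nodes { }, right has 1 {D}.
  Root N: left subtree has 1 node {Q}, right has 1 {T}.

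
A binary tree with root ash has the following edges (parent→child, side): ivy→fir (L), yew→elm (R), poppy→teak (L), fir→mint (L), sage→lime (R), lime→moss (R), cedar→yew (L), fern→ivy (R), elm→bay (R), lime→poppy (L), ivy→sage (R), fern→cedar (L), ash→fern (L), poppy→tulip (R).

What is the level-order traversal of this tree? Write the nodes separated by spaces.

ash fern cedar ivy yew fir sage elm mint lime bay poppy moss teak tulip

Level-order visits nodes level by level from the root, left to right within each level.
Level 0: ash
Level 1: fern
Level 2: cedar, ivy
Level 3: yew, fir, sage
Level 4: elm, mint, lime
Level 5: bay, poppy, moss
Level 6: teak, tulip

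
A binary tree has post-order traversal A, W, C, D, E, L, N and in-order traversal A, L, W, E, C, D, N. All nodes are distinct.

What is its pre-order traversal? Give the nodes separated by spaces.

N L A E W D C

The last element of post-order is the root; it splits in-order into left and right subtrees.
Root N: left subtree has 6 nodes {A, L, W, E, C, D}, right has 0 { }.
  Root L: left subtree has 1 node {A}, right has 4 {W, E, C, D}.
    Root E: left subtree has 1 node {W}, right has 2 {C, D}.
      Root D: left subtree has 1 node {C}, right has 0 { }.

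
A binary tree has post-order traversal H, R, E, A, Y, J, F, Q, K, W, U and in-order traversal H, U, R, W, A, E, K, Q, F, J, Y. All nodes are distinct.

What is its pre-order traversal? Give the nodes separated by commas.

U, H, W, R, K, A, E, Q, F, J, Y

The last element of post-order is the root; it splits in-order into left and right subtrees.
Root U: left subtree has 1 node {H}, right has 9 {R, W, A, E, K, Q, F, J, Y}.
  Root W: left subtree has 1 node {R}, right has 7 {A, E, K, Q, F, J, Y}.
    Root K: left subtree has 2 nodes {A, E}, right has 4 {Q, F, J, Y}.
      Root A: left subtree has 0 nodes { }, right has 1 {E}.
      Root Q: left subtree has 0 nodes { }, right has 3 {F, J, Y}.
        Root F: left subtree has 0 nodes { }, right has 2 {J, Y}.
          Root J: left subtree has 0 nodes { }, right has 1 {Y}.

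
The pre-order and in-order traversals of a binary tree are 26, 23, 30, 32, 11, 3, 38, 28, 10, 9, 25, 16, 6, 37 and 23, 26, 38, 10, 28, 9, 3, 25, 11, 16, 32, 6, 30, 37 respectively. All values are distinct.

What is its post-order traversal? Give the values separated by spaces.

The first element of pre-order is the root; it splits in-order into left and right subtrees.
Root 26: left subtree has 1 node {23}, right has 12 {38, 10, 28, 9, 3, 25, 11, 16, 32, 6, 30, 37}.
  Root 30: left subtree has 10 nodes {38, 10, 28, 9, 3, 25, 11, 16, 32, 6}, right has 1 {37}.
    Root 32: left subtree has 8 nodes {38, 10, 28, 9, 3, 25, 11, 16}, right has 1 {6}.
      Root 11: left subtree has 6 nodes {38, 10, 28, 9, 3, 25}, right has 1 {16}.
        Root 3: left subtree has 4 nodes {38, 10, 28, 9}, right has 1 {25}.
          Root 38: left subtree has 0 nodes { }, right has 3 {10, 28, 9}.
            Root 28: left subtree has 1 node {10}, right has 1 {9}.

23 10 9 28 38 25 3 16 11 6 32 37 30 26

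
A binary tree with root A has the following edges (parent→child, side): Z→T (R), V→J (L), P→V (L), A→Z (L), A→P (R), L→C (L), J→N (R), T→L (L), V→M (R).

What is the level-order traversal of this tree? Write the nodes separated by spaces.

Level-order visits nodes level by level from the root, left to right within each level.
Level 0: A
Level 1: Z, P
Level 2: T, V
Level 3: L, J, M
Level 4: C, N

A Z P T V L J M C N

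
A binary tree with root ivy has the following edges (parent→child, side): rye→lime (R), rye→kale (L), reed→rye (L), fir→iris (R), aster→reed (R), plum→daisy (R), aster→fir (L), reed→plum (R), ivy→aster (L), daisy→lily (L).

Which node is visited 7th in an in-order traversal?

reed

In-order visits the left subtree, then the node, then the right subtree.
At ivy: go left to aster.
  At aster: go left to fir.
    At fir: no left child.
    Visit fir.
    At fir: go right to iris.
      iris is a leaf — visit iris.
  Visit aster.
  At aster: go right to reed.
    At reed: go left to rye.
      At rye: go left to kale.
        kale is a leaf — visit kale.
      Visit rye.
      At rye: go right to lime.
        lime is a leaf — visit lime.
    Visit reed.
    At reed: go right to plum.
      At plum: no left child.
      Visit plum.
      At plum: go right to daisy.
        At daisy: go left to lily.
          lily is a leaf — visit lily.
        Visit daisy.
        At daisy: no right child.
Visit ivy.
At ivy: no right child.
Full in-order sequence: fir, iris, aster, kale, rye, lime, reed, plum, lily, daisy, ivy.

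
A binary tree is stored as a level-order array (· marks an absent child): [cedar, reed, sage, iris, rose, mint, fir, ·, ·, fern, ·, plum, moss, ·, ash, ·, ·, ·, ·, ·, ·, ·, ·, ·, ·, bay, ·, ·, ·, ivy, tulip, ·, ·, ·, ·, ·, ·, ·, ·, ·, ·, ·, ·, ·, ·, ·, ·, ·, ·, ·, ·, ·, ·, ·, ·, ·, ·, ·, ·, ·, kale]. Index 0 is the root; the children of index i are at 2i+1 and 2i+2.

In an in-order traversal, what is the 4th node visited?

rose

In-order visits the left subtree, then the node, then the right subtree.
At cedar: go left to reed.
  At reed: go left to iris.
    iris is a leaf — visit iris.
  Visit reed.
  At reed: go right to rose.
    At rose: go left to fern.
      fern is a leaf — visit fern.
    Visit rose.
    At rose: no right child.
Visit cedar.
At cedar: go right to sage.
  At sage: go left to mint.
    At mint: go left to plum.
      plum is a leaf — visit plum.
    Visit mint.
    At mint: go right to moss.
      At moss: go left to bay.
        bay is a leaf — visit bay.
      Visit moss.
      At moss: no right child.
  Visit sage.
  At sage: go right to fir.
    At fir: no left child.
    Visit fir.
    At fir: go right to ash.
      At ash: go left to ivy.
        At ivy: no left child.
        Visit ivy.
        At ivy: go right to kale.
          kale is a leaf — visit kale.
      Visit ash.
      At ash: go right to tulip.
        tulip is a leaf — visit tulip.
Full in-order sequence: iris, reed, fern, rose, cedar, plum, mint, bay, moss, sage, fir, ivy, kale, ash, tulip.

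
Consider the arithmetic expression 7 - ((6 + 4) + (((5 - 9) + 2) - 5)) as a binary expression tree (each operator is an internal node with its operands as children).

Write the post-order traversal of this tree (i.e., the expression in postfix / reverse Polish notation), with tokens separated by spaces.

7 6 4 + 5 9 - 2 + 5 - + -

Post-order on an expression tree gives postfix notation: for each operator, emit left operand, right operand, then the operator.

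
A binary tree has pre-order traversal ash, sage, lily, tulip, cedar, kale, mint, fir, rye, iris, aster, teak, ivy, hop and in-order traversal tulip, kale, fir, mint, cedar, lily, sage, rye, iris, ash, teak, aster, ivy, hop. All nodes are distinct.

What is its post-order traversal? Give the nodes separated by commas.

fir, mint, kale, cedar, tulip, lily, iris, rye, sage, teak, hop, ivy, aster, ash

The first element of pre-order is the root; it splits in-order into left and right subtrees.
Root ash: left subtree has 9 nodes {tulip, kale, fir, mint, cedar, lily, sage, rye, iris}, right has 4 {teak, aster, ivy, hop}.
  Root sage: left subtree has 6 nodes {tulip, kale, fir, mint, cedar, lily}, right has 2 {rye, iris}.
    Root lily: left subtree has 5 nodes {tulip, kale, fir, mint, cedar}, right has 0 { }.
      Root tulip: left subtree has 0 nodes { }, right has 4 {kale, fir, mint, cedar}.
        Root cedar: left subtree has 3 nodes {kale, fir, mint}, right has 0 { }.
          Root kale: left subtree has 0 nodes { }, right has 2 {fir, mint}.
            Root mint: left subtree has 1 node {fir}, right has 0 { }.
    Root rye: left subtree has 0 nodes { }, right has 1 {iris}.
  Root aster: left subtree has 1 node {teak}, right has 2 {ivy, hop}.
    Root ivy: left subtree has 0 nodes { }, right has 1 {hop}.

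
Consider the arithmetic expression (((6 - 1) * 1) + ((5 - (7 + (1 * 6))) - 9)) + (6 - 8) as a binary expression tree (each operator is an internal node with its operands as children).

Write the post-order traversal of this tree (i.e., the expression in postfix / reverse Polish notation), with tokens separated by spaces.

Post-order on an expression tree gives postfix notation: for each operator, emit left operand, right operand, then the operator.

6 1 - 1 * 5 7 1 6 * + - 9 - + 6 8 - +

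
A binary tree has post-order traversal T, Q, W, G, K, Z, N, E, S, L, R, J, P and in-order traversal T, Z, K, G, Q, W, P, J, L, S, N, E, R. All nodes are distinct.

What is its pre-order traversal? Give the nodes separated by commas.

P, Z, T, K, G, W, Q, J, R, L, S, E, N

The last element of post-order is the root; it splits in-order into left and right subtrees.
Root P: left subtree has 6 nodes {T, Z, K, G, Q, W}, right has 6 {J, L, S, N, E, R}.
  Root Z: left subtree has 1 node {T}, right has 4 {K, G, Q, W}.
    Root K: left subtree has 0 nodes { }, right has 3 {G, Q, W}.
      Root G: left subtree has 0 nodes { }, right has 2 {Q, W}.
        Root W: left subtree has 1 node {Q}, right has 0 { }.
  Root J: left subtree has 0 nodes { }, right has 5 {L, S, N, E, R}.
    Root R: left subtree has 4 nodes {L, S, N, E}, right has 0 { }.
      Root L: left subtree has 0 nodes { }, right has 3 {S, N, E}.
        Root S: left subtree has 0 nodes { }, right has 2 {N, E}.
          Root E: left subtree has 1 node {N}, right has 0 { }.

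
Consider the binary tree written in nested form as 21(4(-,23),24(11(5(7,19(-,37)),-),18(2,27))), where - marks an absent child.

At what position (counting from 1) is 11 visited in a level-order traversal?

5

Level-order visits nodes level by level from the root, left to right within each level.
Level 0: 21
Level 1: 4, 24
Level 2: 23, 11, 18
Level 3: 5, 2, 27
Level 4: 7, 19
Level 5: 37
Full level-order sequence: 21, 4, 24, 23, 11, 18, 5, 2, 27, 7, 19, 37.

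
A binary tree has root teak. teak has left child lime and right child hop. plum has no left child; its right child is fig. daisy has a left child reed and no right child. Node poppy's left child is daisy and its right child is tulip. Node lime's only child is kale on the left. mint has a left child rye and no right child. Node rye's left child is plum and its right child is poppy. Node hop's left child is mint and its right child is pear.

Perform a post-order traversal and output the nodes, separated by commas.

Post-order visits the left subtree, then the right subtree, then the node.
At teak: go left to lime.
  At lime: go left to kale.
    kale is a leaf — visit kale.
  At lime: no right child.
  Visit lime.
At teak: go right to hop.
  At hop: go left to mint.
    At mint: go left to rye.
      At rye: go left to plum.
        At plum: no left child.
        At plum: go right to fig.
          fig is a leaf — visit fig.
        Visit plum.
      At rye: go right to poppy.
        At poppy: go left to daisy.
          At daisy: go left to reed.
            reed is a leaf — visit reed.
          At daisy: no right child.
          Visit daisy.
        At poppy: go right to tulip.
          tulip is a leaf — visit tulip.
        Visit poppy.
      Visit rye.
    At mint: no right child.
    Visit mint.
  At hop: go right to pear.
    pear is a leaf — visit pear.
  Visit hop.
Visit teak.

kale, lime, fig, plum, reed, daisy, tulip, poppy, rye, mint, pear, hop, teak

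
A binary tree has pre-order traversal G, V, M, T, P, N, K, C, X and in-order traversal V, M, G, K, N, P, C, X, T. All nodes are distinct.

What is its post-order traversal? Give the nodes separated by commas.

M, V, K, N, X, C, P, T, G

The first element of pre-order is the root; it splits in-order into left and right subtrees.
Root G: left subtree has 2 nodes {V, M}, right has 6 {K, N, P, C, X, T}.
  Root V: left subtree has 0 nodes { }, right has 1 {M}.
  Root T: left subtree has 5 nodes {K, N, P, C, X}, right has 0 { }.
    Root P: left subtree has 2 nodes {K, N}, right has 2 {C, X}.
      Root N: left subtree has 1 node {K}, right has 0 { }.
      Root C: left subtree has 0 nodes { }, right has 1 {X}.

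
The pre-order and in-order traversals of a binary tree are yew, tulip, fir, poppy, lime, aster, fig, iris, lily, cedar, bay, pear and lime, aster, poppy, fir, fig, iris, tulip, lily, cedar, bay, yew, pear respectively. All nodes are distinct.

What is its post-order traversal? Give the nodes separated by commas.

The first element of pre-order is the root; it splits in-order into left and right subtrees.
Root yew: left subtree has 10 nodes {lime, aster, poppy, fir, fig, iris, tulip, lily, cedar, bay}, right has 1 {pear}.
  Root tulip: left subtree has 6 nodes {lime, aster, poppy, fir, fig, iris}, right has 3 {lily, cedar, bay}.
    Root fir: left subtree has 3 nodes {lime, aster, poppy}, right has 2 {fig, iris}.
      Root poppy: left subtree has 2 nodes {lime, aster}, right has 0 { }.
        Root lime: left subtree has 0 nodes { }, right has 1 {aster}.
      Root fig: left subtree has 0 nodes { }, right has 1 {iris}.
    Root lily: left subtree has 0 nodes { }, right has 2 {cedar, bay}.
      Root cedar: left subtree has 0 nodes { }, right has 1 {bay}.

aster, lime, poppy, iris, fig, fir, bay, cedar, lily, tulip, pear, yew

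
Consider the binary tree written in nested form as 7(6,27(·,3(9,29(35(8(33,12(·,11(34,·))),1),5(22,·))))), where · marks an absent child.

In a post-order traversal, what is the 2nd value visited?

Post-order visits the left subtree, then the right subtree, then the node.
At 7: go left to 6.
  6 is a leaf — visit 6.
At 7: go right to 27.
  At 27: no left child.
  At 27: go right to 3.
    At 3: go left to 9.
      9 is a leaf — visit 9.
    At 3: go right to 29.
      At 29: go left to 35.
        At 35: go left to 8.
          At 8: go left to 33.
            33 is a leaf — visit 33.
          At 8: go right to 12.
            At 12: no left child.
            At 12: go right to 11.
              At 11: go left to 34.
                34 is a leaf — visit 34.
              At 11: no right child.
              Visit 11.
            Visit 12.
          Visit 8.
        At 35: go right to 1.
          1 is a leaf — visit 1.
        Visit 35.
      At 29: go right to 5.
        At 5: go left to 22.
          22 is a leaf — visit 22.
        At 5: no right child.
        Visit 5.
      Visit 29.
    Visit 3.
  Visit 27.
Visit 7.
Full post-order sequence: 6, 9, 33, 34, 11, 12, 8, 1, 35, 22, 5, 29, 3, 27, 7.

9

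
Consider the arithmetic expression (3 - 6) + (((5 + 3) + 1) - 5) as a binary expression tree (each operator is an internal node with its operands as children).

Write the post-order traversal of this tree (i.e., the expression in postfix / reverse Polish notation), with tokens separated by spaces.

Post-order on an expression tree gives postfix notation: for each operator, emit left operand, right operand, then the operator.

3 6 - 5 3 + 1 + 5 - +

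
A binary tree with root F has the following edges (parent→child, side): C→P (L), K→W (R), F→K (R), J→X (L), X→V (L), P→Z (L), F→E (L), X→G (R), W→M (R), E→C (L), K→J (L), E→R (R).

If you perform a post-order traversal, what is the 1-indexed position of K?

Post-order visits the left subtree, then the right subtree, then the node.
At F: go left to E.
  At E: go left to C.
    At C: go left to P.
      At P: go left to Z.
        Z is a leaf — visit Z.
      At P: no right child.
      Visit P.
    At C: no right child.
    Visit C.
  At E: go right to R.
    R is a leaf — visit R.
  Visit E.
At F: go right to K.
  At K: go left to J.
    At J: go left to X.
      At X: go left to V.
        V is a leaf — visit V.
      At X: go right to G.
        G is a leaf — visit G.
      Visit X.
    At J: no right child.
    Visit J.
  At K: go right to W.
    At W: no left child.
    At W: go right to M.
      M is a leaf — visit M.
    Visit W.
  Visit K.
Visit F.
Full post-order sequence: Z, P, C, R, E, V, G, X, J, M, W, K, F.

12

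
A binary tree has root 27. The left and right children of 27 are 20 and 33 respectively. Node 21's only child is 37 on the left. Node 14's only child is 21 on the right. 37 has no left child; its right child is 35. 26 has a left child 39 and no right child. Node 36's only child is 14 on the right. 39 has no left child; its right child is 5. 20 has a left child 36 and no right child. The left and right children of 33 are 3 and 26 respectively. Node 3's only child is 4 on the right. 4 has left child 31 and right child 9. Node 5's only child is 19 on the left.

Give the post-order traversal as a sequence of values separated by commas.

Post-order visits the left subtree, then the right subtree, then the node.
At 27: go left to 20.
  At 20: go left to 36.
    At 36: no left child.
    At 36: go right to 14.
      At 14: no left child.
      At 14: go right to 21.
        At 21: go left to 37.
          At 37: no left child.
          At 37: go right to 35.
            35 is a leaf — visit 35.
          Visit 37.
        At 21: no right child.
        Visit 21.
      Visit 14.
    Visit 36.
  At 20: no right child.
  Visit 20.
At 27: go right to 33.
  At 33: go left to 3.
    At 3: no left child.
    At 3: go right to 4.
      At 4: go left to 31.
        31 is a leaf — visit 31.
      At 4: go right to 9.
        9 is a leaf — visit 9.
      Visit 4.
    Visit 3.
  At 33: go right to 26.
    At 26: go left to 39.
      At 39: no left child.
      At 39: go right to 5.
        At 5: go left to 19.
          19 is a leaf — visit 19.
        At 5: no right child.
        Visit 5.
      Visit 39.
    At 26: no right child.
    Visit 26.
  Visit 33.
Visit 27.

35, 37, 21, 14, 36, 20, 31, 9, 4, 3, 19, 5, 39, 26, 33, 27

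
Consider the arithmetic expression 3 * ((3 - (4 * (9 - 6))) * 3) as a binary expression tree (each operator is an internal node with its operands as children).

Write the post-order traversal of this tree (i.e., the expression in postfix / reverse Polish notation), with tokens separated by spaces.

Post-order on an expression tree gives postfix notation: for each operator, emit left operand, right operand, then the operator.

3 3 4 9 6 - * - 3 * *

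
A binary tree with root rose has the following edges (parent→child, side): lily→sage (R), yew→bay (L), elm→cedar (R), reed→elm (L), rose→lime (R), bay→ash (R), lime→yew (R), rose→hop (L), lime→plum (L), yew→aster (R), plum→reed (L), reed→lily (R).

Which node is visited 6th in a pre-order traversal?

elm

Pre-order visits the node, then its left subtree, then its right subtree.
Visit rose.
At rose: go left to hop.
  hop is a leaf — visit hop.
At rose: go right to lime.
  Visit lime.
  At lime: go left to plum.
    Visit plum.
    At plum: go left to reed.
      Visit reed.
      At reed: go left to elm.
        Visit elm.
        At elm: no left child.
        At elm: go right to cedar.
          cedar is a leaf — visit cedar.
      At reed: go right to lily.
        Visit lily.
        At lily: no left child.
        At lily: go right to sage.
          sage is a leaf — visit sage.
    At plum: no right child.
  At lime: go right to yew.
    Visit yew.
    At yew: go left to bay.
      Visit bay.
      At bay: no left child.
      At bay: go right to ash.
        ash is a leaf — visit ash.
    At yew: go right to aster.
      aster is a leaf — visit aster.
Full pre-order sequence: rose, hop, lime, plum, reed, elm, cedar, lily, sage, yew, bay, ash, aster.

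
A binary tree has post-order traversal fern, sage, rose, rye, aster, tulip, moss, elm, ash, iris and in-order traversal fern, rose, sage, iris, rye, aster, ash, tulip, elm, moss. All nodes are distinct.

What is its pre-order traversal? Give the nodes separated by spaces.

The last element of post-order is the root; it splits in-order into left and right subtrees.
Root iris: left subtree has 3 nodes {fern, rose, sage}, right has 6 {rye, aster, ash, tulip, elm, moss}.
  Root rose: left subtree has 1 node {fern}, right has 1 {sage}.
  Root ash: left subtree has 2 nodes {rye, aster}, right has 3 {tulip, elm, moss}.
    Root aster: left subtree has 1 node {rye}, right has 0 { }.
    Root elm: left subtree has 1 node {tulip}, right has 1 {moss}.

iris rose fern sage ash aster rye elm tulip moss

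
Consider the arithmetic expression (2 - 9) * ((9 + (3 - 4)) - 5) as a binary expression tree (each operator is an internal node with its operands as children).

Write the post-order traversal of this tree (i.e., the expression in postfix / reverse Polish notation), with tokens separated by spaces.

Post-order on an expression tree gives postfix notation: for each operator, emit left operand, right operand, then the operator.

2 9 - 9 3 4 - + 5 - *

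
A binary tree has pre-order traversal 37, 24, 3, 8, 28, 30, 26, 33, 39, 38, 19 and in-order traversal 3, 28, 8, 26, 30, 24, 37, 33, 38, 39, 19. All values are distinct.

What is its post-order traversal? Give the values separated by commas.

28, 26, 30, 8, 3, 24, 38, 19, 39, 33, 37

The first element of pre-order is the root; it splits in-order into left and right subtrees.
Root 37: left subtree has 6 nodes {3, 28, 8, 26, 30, 24}, right has 4 {33, 38, 39, 19}.
  Root 24: left subtree has 5 nodes {3, 28, 8, 26, 30}, right has 0 { }.
    Root 3: left subtree has 0 nodes { }, right has 4 {28, 8, 26, 30}.
      Root 8: left subtree has 1 node {28}, right has 2 {26, 30}.
        Root 30: left subtree has 1 node {26}, right has 0 { }.
  Root 33: left subtree has 0 nodes { }, right has 3 {38, 39, 19}.
    Root 39: left subtree has 1 node {38}, right has 1 {19}.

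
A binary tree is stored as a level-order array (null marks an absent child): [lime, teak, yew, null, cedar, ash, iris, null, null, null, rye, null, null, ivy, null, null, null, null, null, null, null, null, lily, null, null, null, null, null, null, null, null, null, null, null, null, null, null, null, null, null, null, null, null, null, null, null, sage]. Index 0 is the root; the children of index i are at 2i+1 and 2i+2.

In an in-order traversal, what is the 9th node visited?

ivy

In-order visits the left subtree, then the node, then the right subtree.
At lime: go left to teak.
  At teak: no left child.
  Visit teak.
  At teak: go right to cedar.
    At cedar: no left child.
    Visit cedar.
    At cedar: go right to rye.
      At rye: no left child.
      Visit rye.
      At rye: go right to lily.
        At lily: no left child.
        Visit lily.
        At lily: go right to sage.
          sage is a leaf — visit sage.
Visit lime.
At lime: go right to yew.
  At yew: go left to ash.
    ash is a leaf — visit ash.
  Visit yew.
  At yew: go right to iris.
    At iris: go left to ivy.
      ivy is a leaf — visit ivy.
    Visit iris.
    At iris: no right child.
Full in-order sequence: teak, cedar, rye, lily, sage, lime, ash, yew, ivy, iris.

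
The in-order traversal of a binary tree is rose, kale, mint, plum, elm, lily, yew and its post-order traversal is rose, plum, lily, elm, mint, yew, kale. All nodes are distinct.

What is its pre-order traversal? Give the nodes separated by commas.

kale, rose, yew, mint, elm, plum, lily

The last element of post-order is the root; it splits in-order into left and right subtrees.
Root kale: left subtree has 1 node {rose}, right has 5 {mint, plum, elm, lily, yew}.
  Root yew: left subtree has 4 nodes {mint, plum, elm, lily}, right has 0 { }.
    Root mint: left subtree has 0 nodes { }, right has 3 {plum, elm, lily}.
      Root elm: left subtree has 1 node {plum}, right has 1 {lily}.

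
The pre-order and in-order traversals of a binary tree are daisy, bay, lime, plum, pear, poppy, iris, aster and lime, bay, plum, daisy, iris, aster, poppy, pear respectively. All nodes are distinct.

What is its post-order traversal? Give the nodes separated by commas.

lime, plum, bay, aster, iris, poppy, pear, daisy

The first element of pre-order is the root; it splits in-order into left and right subtrees.
Root daisy: left subtree has 3 nodes {lime, bay, plum}, right has 4 {iris, aster, poppy, pear}.
  Root bay: left subtree has 1 node {lime}, right has 1 {plum}.
  Root pear: left subtree has 3 nodes {iris, aster, poppy}, right has 0 { }.
    Root poppy: left subtree has 2 nodes {iris, aster}, right has 0 { }.
      Root iris: left subtree has 0 nodes { }, right has 1 {aster}.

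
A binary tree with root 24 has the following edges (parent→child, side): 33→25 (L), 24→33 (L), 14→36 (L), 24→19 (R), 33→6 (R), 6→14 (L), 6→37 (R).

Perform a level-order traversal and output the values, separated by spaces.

Level-order visits nodes level by level from the root, left to right within each level.
Level 0: 24
Level 1: 33, 19
Level 2: 25, 6
Level 3: 14, 37
Level 4: 36

24 33 19 25 6 14 37 36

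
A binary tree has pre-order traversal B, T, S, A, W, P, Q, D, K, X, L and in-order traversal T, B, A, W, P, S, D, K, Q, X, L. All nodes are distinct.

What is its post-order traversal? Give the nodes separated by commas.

T, P, W, A, K, D, L, X, Q, S, B

The first element of pre-order is the root; it splits in-order into left and right subtrees.
Root B: left subtree has 1 node {T}, right has 9 {A, W, P, S, D, K, Q, X, L}.
  Root S: left subtree has 3 nodes {A, W, P}, right has 5 {D, K, Q, X, L}.
    Root A: left subtree has 0 nodes { }, right has 2 {W, P}.
      Root W: left subtree has 0 nodes { }, right has 1 {P}.
    Root Q: left subtree has 2 nodes {D, K}, right has 2 {X, L}.
      Root D: left subtree has 0 nodes { }, right has 1 {K}.
      Root X: left subtree has 0 nodes { }, right has 1 {L}.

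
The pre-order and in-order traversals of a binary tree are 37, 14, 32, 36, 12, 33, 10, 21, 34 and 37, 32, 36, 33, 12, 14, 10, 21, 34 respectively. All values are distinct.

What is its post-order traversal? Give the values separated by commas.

33, 12, 36, 32, 34, 21, 10, 14, 37

The first element of pre-order is the root; it splits in-order into left and right subtrees.
Root 37: left subtree has 0 nodes { }, right has 8 {32, 36, 33, 12, 14, 10, 21, 34}.
  Root 14: left subtree has 4 nodes {32, 36, 33, 12}, right has 3 {10, 21, 34}.
    Root 32: left subtree has 0 nodes { }, right has 3 {36, 33, 12}.
      Root 36: left subtree has 0 nodes { }, right has 2 {33, 12}.
        Root 12: left subtree has 1 node {33}, right has 0 { }.
    Root 10: left subtree has 0 nodes { }, right has 2 {21, 34}.
      Root 21: left subtree has 0 nodes { }, right has 1 {34}.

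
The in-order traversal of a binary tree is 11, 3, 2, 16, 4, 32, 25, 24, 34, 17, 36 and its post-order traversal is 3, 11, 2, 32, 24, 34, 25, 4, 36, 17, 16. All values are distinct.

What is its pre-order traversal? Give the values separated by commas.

16, 2, 11, 3, 17, 4, 25, 32, 34, 24, 36

The last element of post-order is the root; it splits in-order into left and right subtrees.
Root 16: left subtree has 3 nodes {11, 3, 2}, right has 7 {4, 32, 25, 24, 34, 17, 36}.
  Root 2: left subtree has 2 nodes {11, 3}, right has 0 { }.
    Root 11: left subtree has 0 nodes { }, right has 1 {3}.
  Root 17: left subtree has 5 nodes {4, 32, 25, 24, 34}, right has 1 {36}.
    Root 4: left subtree has 0 nodes { }, right has 4 {32, 25, 24, 34}.
      Root 25: left subtree has 1 node {32}, right has 2 {24, 34}.
        Root 34: left subtree has 1 node {24}, right has 0 { }.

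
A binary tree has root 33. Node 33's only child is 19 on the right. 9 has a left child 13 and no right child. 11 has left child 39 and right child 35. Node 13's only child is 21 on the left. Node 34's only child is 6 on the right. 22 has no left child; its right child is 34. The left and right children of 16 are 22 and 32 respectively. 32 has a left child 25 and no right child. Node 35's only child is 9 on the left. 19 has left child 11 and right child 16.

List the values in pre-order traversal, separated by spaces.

33 19 11 39 35 9 13 21 16 22 34 6 32 25

Pre-order visits the node, then its left subtree, then its right subtree.
Visit 33.
At 33: no left child.
At 33: go right to 19.
  Visit 19.
  At 19: go left to 11.
    Visit 11.
    At 11: go left to 39.
      39 is a leaf — visit 39.
    At 11: go right to 35.
      Visit 35.
      At 35: go left to 9.
        Visit 9.
        At 9: go left to 13.
          Visit 13.
          At 13: go left to 21.
            21 is a leaf — visit 21.
          At 13: no right child.
        At 9: no right child.
      At 35: no right child.
  At 19: go right to 16.
    Visit 16.
    At 16: go left to 22.
      Visit 22.
      At 22: no left child.
      At 22: go right to 34.
        Visit 34.
        At 34: no left child.
        At 34: go right to 6.
          6 is a leaf — visit 6.
    At 16: go right to 32.
      Visit 32.
      At 32: go left to 25.
        25 is a leaf — visit 25.
      At 32: no right child.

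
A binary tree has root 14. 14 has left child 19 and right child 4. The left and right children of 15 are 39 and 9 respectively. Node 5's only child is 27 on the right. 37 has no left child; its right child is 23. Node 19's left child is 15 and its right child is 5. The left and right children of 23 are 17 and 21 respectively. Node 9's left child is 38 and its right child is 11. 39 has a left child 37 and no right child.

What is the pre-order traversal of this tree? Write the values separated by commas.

14, 19, 15, 39, 37, 23, 17, 21, 9, 38, 11, 5, 27, 4

Pre-order visits the node, then its left subtree, then its right subtree.
Visit 14.
At 14: go left to 19.
  Visit 19.
  At 19: go left to 15.
    Visit 15.
    At 15: go left to 39.
      Visit 39.
      At 39: go left to 37.
        Visit 37.
        At 37: no left child.
        At 37: go right to 23.
          Visit 23.
          At 23: go left to 17.
            17 is a leaf — visit 17.
          At 23: go right to 21.
            21 is a leaf — visit 21.
      At 39: no right child.
    At 15: go right to 9.
      Visit 9.
      At 9: go left to 38.
        38 is a leaf — visit 38.
      At 9: go right to 11.
        11 is a leaf — visit 11.
  At 19: go right to 5.
    Visit 5.
    At 5: no left child.
    At 5: go right to 27.
      27 is a leaf — visit 27.
At 14: go right to 4.
  4 is a leaf — visit 4.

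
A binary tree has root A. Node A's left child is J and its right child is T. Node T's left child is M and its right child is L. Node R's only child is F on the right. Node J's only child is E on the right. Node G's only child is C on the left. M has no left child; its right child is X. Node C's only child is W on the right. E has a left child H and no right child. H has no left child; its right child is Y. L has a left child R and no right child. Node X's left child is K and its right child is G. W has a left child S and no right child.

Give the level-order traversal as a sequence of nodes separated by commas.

A, J, T, E, M, L, H, X, R, Y, K, G, F, C, W, S

Level-order visits nodes level by level from the root, left to right within each level.
Level 0: A
Level 1: J, T
Level 2: E, M, L
Level 3: H, X, R
Level 4: Y, K, G, F
Level 5: C
Level 6: W
Level 7: S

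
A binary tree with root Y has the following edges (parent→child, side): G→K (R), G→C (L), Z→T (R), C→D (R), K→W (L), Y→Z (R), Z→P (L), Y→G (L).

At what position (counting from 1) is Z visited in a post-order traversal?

Post-order visits the left subtree, then the right subtree, then the node.
At Y: go left to G.
  At G: go left to C.
    At C: no left child.
    At C: go right to D.
      D is a leaf — visit D.
    Visit C.
  At G: go right to K.
    At K: go left to W.
      W is a leaf — visit W.
    At K: no right child.
    Visit K.
  Visit G.
At Y: go right to Z.
  At Z: go left to P.
    P is a leaf — visit P.
  At Z: go right to T.
    T is a leaf — visit T.
  Visit Z.
Visit Y.
Full post-order sequence: D, C, W, K, G, P, T, Z, Y.

8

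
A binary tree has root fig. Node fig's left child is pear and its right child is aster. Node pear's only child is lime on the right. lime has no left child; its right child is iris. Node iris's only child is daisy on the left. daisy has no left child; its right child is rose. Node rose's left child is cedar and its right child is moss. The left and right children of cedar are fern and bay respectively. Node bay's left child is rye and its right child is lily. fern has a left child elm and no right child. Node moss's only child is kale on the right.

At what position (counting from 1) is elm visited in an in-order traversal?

In-order visits the left subtree, then the node, then the right subtree.
At fig: go left to pear.
  At pear: no left child.
  Visit pear.
  At pear: go right to lime.
    At lime: no left child.
    Visit lime.
    At lime: go right to iris.
      At iris: go left to daisy.
        At daisy: no left child.
        Visit daisy.
        At daisy: go right to rose.
          At rose: go left to cedar.
            At cedar: go left to fern.
              At fern: go left to elm.
                elm is a leaf — visit elm.
              Visit fern.
              At fern: no right child.
            Visit cedar.
            At cedar: go right to bay.
              At bay: go left to rye.
                rye is a leaf — visit rye.
              Visit bay.
              At bay: go right to lily.
                lily is a leaf — visit lily.
          Visit rose.
          At rose: go right to moss.
            At moss: no left child.
            Visit moss.
            At moss: go right to kale.
              kale is a leaf — visit kale.
      Visit iris.
      At iris: no right child.
Visit fig.
At fig: go right to aster.
  aster is a leaf — visit aster.
Full in-order sequence: pear, lime, daisy, elm, fern, cedar, rye, bay, lily, rose, moss, kale, iris, fig, aster.

4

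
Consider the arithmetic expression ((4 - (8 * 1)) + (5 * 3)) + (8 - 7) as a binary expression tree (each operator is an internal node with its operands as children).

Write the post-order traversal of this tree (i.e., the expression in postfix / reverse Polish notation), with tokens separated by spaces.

Post-order on an expression tree gives postfix notation: for each operator, emit left operand, right operand, then the operator.

4 8 1 * - 5 3 * + 8 7 - +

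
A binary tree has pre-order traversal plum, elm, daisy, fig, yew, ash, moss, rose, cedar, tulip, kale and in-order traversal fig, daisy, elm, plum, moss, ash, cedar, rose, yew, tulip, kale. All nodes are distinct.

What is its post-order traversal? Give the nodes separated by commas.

The first element of pre-order is the root; it splits in-order into left and right subtrees.
Root plum: left subtree has 3 nodes {fig, daisy, elm}, right has 7 {moss, ash, cedar, rose, yew, tulip, kale}.
  Root elm: left subtree has 2 nodes {fig, daisy}, right has 0 { }.
    Root daisy: left subtree has 1 node {fig}, right has 0 { }.
  Root yew: left subtree has 4 nodes {moss, ash, cedar, rose}, right has 2 {tulip, kale}.
    Root ash: left subtree has 1 node {moss}, right has 2 {cedar, rose}.
      Root rose: left subtree has 1 node {cedar}, right has 0 { }.
    Root tulip: left subtree has 0 nodes { }, right has 1 {kale}.

fig, daisy, elm, moss, cedar, rose, ash, kale, tulip, yew, plum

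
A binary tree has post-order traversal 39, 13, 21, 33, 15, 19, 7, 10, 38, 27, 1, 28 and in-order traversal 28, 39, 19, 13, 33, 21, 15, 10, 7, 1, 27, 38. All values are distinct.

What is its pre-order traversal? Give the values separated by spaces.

28 1 10 19 39 15 33 13 21 7 27 38

The last element of post-order is the root; it splits in-order into left and right subtrees.
Root 28: left subtree has 0 nodes { }, right has 11 {39, 19, 13, 33, 21, 15, 10, 7, 1, 27, 38}.
  Root 1: left subtree has 8 nodes {39, 19, 13, 33, 21, 15, 10, 7}, right has 2 {27, 38}.
    Root 10: left subtree has 6 nodes {39, 19, 13, 33, 21, 15}, right has 1 {7}.
      Root 19: left subtree has 1 node {39}, right has 4 {13, 33, 21, 15}.
        Root 15: left subtree has 3 nodes {13, 33, 21}, right has 0 { }.
          Root 33: left subtree has 1 node {13}, right has 1 {21}.
    Root 27: left subtree has 0 nodes { }, right has 1 {38}.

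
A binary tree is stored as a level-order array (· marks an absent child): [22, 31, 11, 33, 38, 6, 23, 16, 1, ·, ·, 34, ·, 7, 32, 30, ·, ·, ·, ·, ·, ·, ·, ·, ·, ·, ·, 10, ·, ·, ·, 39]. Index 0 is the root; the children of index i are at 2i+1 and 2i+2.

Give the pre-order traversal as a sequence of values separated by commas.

Pre-order visits the node, then its left subtree, then its right subtree.
Visit 22.
At 22: go left to 31.
  Visit 31.
  At 31: go left to 33.
    Visit 33.
    At 33: go left to 16.
      Visit 16.
      At 16: go left to 30.
        Visit 30.
        At 30: go left to 39.
          39 is a leaf — visit 39.
        At 30: no right child.
      At 16: no right child.
    At 33: go right to 1.
      1 is a leaf — visit 1.
  At 31: go right to 38.
    38 is a leaf — visit 38.
At 22: go right to 11.
  Visit 11.
  At 11: go left to 6.
    Visit 6.
    At 6: go left to 34.
      34 is a leaf — visit 34.
    At 6: no right child.
  At 11: go right to 23.
    Visit 23.
    At 23: go left to 7.
      Visit 7.
      At 7: go left to 10.
        10 is a leaf — visit 10.
      At 7: no right child.
    At 23: go right to 32.
      32 is a leaf — visit 32.

22, 31, 33, 16, 30, 39, 1, 38, 11, 6, 34, 23, 7, 10, 32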